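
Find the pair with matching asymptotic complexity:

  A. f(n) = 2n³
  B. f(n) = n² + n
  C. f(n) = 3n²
B and C

Examining each function:
  A. 2n³ is O(n³)
  B. n² + n is O(n²)
  C. 3n² is O(n²)

Functions B and C both have the same complexity class.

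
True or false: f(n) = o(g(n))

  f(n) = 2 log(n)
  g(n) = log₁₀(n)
False

f(n) = 2 log(n) is O(log n), and g(n) = log₁₀(n) is O(log n).
Since they have the same growth rate, f(n) = o(g(n)) is false.
(f = o(g) requires f to grow strictly slower, not equal.)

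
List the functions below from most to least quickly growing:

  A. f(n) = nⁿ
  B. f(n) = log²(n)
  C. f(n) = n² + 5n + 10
A > C > B

Comparing growth rates:
A = nⁿ is O(nⁿ)
C = n² + 5n + 10 is O(n²)
B = log²(n) is O(log² n)

Therefore, the order from fastest to slowest is: A > C > B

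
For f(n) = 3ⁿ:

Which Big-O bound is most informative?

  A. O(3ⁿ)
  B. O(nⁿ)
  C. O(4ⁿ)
A

f(n) = 3ⁿ is O(3ⁿ).
All listed options are valid Big-O bounds (upper bounds),
but O(3ⁿ) is the tightest (smallest valid bound).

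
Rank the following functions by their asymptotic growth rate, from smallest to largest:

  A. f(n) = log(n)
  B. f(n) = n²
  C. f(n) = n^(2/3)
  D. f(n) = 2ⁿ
A < C < B < D

Comparing growth rates:
A = log(n) is O(log n)
C = n^(2/3) is O(n^(2/3))
B = n² is O(n²)
D = 2ⁿ is O(2ⁿ)

Therefore, the order from slowest to fastest is: A < C < B < D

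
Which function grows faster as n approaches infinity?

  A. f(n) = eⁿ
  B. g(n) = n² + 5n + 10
A

f(n) = eⁿ is O(eⁿ), while g(n) = n² + 5n + 10 is O(n²).
Since O(eⁿ) grows faster than O(n²), f(n) dominates.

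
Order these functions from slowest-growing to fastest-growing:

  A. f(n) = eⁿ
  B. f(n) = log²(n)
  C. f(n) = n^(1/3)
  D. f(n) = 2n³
B < C < D < A

Comparing growth rates:
B = log²(n) is O(log² n)
C = n^(1/3) is O(n^(1/3))
D = 2n³ is O(n³)
A = eⁿ is O(eⁿ)

Therefore, the order from slowest to fastest is: B < C < D < A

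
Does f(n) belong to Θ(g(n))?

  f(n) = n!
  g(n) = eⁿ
False

f(n) = n! is O(n!), and g(n) = eⁿ is O(eⁿ).
Since they have different growth rates, f(n) = Θ(g(n)) is false.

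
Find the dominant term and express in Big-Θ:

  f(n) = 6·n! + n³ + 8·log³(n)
Θ(n!)

Order the terms by growth rate: 8·log³(n) ≺ n³ ≺ 6·n!.
The fastest-growing term 6·n! dominates as n → ∞; dropping its constant factor gives Θ(n!).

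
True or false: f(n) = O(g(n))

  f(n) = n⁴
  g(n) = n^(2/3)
False

f(n) = n⁴ is O(n⁴), and g(n) = n^(2/3) is O(n^(2/3)).
Since O(n⁴) grows faster than O(n^(2/3)), f(n) = O(g(n)) is false.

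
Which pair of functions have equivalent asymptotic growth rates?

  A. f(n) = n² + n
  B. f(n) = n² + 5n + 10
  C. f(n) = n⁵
A and B

Examining each function:
  A. n² + n is O(n²)
  B. n² + 5n + 10 is O(n²)
  C. n⁵ is O(n⁵)

Functions A and B both have the same complexity class.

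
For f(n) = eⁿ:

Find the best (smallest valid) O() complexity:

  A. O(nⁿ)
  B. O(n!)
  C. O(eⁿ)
C

f(n) = eⁿ is O(eⁿ).
All listed options are valid Big-O bounds (upper bounds),
but O(eⁿ) is the tightest (smallest valid bound).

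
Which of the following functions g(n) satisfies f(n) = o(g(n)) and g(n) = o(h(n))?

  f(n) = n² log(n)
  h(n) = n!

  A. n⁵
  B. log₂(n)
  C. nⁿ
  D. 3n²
A

We need g(n) with n² log(n) = o(g(n)) and g(n) = o(n!), i.e. O(n² log n) ≺ g ≺ O(n!).
Check each option:
  A. n⁵ — O(n⁵) is strictly between O(n² log n) and O(n!) ✓
  B. log₂(n) — O(log n) does not grow strictly faster than f(n)
  C. nⁿ — O(nⁿ) does not grow strictly slower than h(n)
  D. 3n² — O(n²) does not grow strictly faster than f(n)

Only option A (n⁵) lies strictly between.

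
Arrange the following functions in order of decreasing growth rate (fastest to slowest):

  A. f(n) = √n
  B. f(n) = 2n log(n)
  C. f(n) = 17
B > A > C

Comparing growth rates:
B = 2n log(n) is O(n log n)
A = √n is O(√n)
C = 17 is O(1)

Therefore, the order from fastest to slowest is: B > A > C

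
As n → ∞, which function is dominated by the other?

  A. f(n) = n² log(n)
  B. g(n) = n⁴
A

f(n) = n² log(n) is O(n² log n), while g(n) = n⁴ is O(n⁴).
Since O(n² log n) grows slower than O(n⁴), f(n) is dominated.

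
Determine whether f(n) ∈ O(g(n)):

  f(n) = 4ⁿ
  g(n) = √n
False

f(n) = 4ⁿ is O(4ⁿ), and g(n) = √n is O(√n).
Since O(4ⁿ) grows faster than O(√n), f(n) = O(g(n)) is false.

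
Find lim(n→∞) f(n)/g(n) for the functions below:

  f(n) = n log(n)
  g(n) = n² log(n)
0

Since n log(n) (O(n log n)) grows slower than n² log(n) (O(n² log n)),
the ratio f(n)/g(n) → 0 as n → ∞.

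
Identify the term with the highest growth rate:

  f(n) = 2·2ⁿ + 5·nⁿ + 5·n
5·nⁿ

Looking at each term:
  - 2·2ⁿ is O(2ⁿ)
  - 5·nⁿ is O(nⁿ)
  - 5·n is O(n)

The term 5·nⁿ (O(nⁿ)) grows fastest and dominates all others.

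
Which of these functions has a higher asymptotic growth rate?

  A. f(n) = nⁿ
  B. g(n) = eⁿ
A

f(n) = nⁿ is O(nⁿ), while g(n) = eⁿ is O(eⁿ).
Since O(nⁿ) grows faster than O(eⁿ), f(n) dominates.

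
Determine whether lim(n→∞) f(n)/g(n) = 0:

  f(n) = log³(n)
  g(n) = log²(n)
False

f(n) = log³(n) is O(log³ n), and g(n) = log²(n) is O(log² n).
Since O(log³ n) grows faster than or equal to O(log² n), f(n) = o(g(n)) is false.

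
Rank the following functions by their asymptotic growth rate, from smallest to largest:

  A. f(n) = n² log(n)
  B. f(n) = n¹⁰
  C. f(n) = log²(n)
C < A < B

Comparing growth rates:
C = log²(n) is O(log² n)
A = n² log(n) is O(n² log n)
B = n¹⁰ is O(n¹⁰)

Therefore, the order from slowest to fastest is: C < A < B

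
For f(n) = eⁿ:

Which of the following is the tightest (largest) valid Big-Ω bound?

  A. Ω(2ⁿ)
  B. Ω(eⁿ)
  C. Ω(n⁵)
B

f(n) = eⁿ is Ω(eⁿ).
All listed options are valid Big-Ω bounds (lower bounds),
but Ω(eⁿ) is the tightest (largest valid bound).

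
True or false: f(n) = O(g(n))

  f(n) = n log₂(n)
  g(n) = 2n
False

f(n) = n log₂(n) is O(n log n), and g(n) = 2n is O(n).
Since O(n log n) grows faster than O(n), f(n) = O(g(n)) is false.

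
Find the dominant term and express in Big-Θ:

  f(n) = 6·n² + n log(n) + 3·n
Θ(n²)

Order the terms by growth rate: 3·n ≺ n log(n) ≺ 6·n².
The fastest-growing term 6·n² dominates as n → ∞; dropping its constant factor gives Θ(n²).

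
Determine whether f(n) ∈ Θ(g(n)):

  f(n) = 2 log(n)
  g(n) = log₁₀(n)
True

f(n) = 2 log(n) and g(n) = log₁₀(n) are both O(log n).
Since they have the same asymptotic growth rate, f(n) = Θ(g(n)) is true.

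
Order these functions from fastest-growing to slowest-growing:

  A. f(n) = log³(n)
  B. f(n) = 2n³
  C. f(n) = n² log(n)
B > C > A

Comparing growth rates:
B = 2n³ is O(n³)
C = n² log(n) is O(n² log n)
A = log³(n) is O(log³ n)

Therefore, the order from fastest to slowest is: B > C > A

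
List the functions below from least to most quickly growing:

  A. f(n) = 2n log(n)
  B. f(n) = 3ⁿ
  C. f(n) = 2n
C < A < B

Comparing growth rates:
C = 2n is O(n)
A = 2n log(n) is O(n log n)
B = 3ⁿ is O(3ⁿ)

Therefore, the order from slowest to fastest is: C < A < B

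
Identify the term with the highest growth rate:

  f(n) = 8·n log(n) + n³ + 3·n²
n³

Looking at each term:
  - 8·n log(n) is O(n log n)
  - n³ is O(n³)
  - 3·n² is O(n²)

The term n³ (O(n³)) grows fastest and dominates all others.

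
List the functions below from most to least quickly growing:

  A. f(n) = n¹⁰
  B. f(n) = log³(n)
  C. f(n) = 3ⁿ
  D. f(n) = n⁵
C > A > D > B

Comparing growth rates:
C = 3ⁿ is O(3ⁿ)
A = n¹⁰ is O(n¹⁰)
D = n⁵ is O(n⁵)
B = log³(n) is O(log³ n)

Therefore, the order from fastest to slowest is: C > A > D > B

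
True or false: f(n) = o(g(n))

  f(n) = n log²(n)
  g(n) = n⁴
True

f(n) = n log²(n) is O(n log² n), and g(n) = n⁴ is O(n⁴).
Since O(n log² n) grows strictly slower than O(n⁴), f(n) = o(g(n)) is true.
This means lim(n→∞) f(n)/g(n) = 0.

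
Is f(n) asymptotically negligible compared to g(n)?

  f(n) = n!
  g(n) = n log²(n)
False

f(n) = n! is O(n!), and g(n) = n log²(n) is O(n log² n).
Since O(n!) grows faster than or equal to O(n log² n), f(n) = o(g(n)) is false.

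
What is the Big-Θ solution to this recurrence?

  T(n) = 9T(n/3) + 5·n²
Θ(n² log n)

Master Theorem: a = 9, b = 3, f(n) = 5·n².
Compute the critical exponent d = log₃(9) = 2.
Compare f(n) = Θ(n²) against n^d:
  k = 2 = d, so f(n) = Θ(n^d) — Case 2.
  Work is balanced across levels: T(n) = Θ(n^d log n) = Θ(n² log n).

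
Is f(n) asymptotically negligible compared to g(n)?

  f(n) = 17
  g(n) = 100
False

f(n) = 17 is O(1), and g(n) = 100 is O(1).
Since they have the same growth rate, f(n) = o(g(n)) is false.
(f = o(g) requires f to grow strictly slower, not equal.)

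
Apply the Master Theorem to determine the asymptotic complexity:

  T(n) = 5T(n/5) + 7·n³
Θ(n³)

Master Theorem: a = 5, b = 5, f(n) = 7·n³.
Compute the critical exponent d = log₅(5) = 1.
Compare f(n) = Θ(n³) against n^d:
  k = 3 > d = 1, so f(n) = Ω(n^(d+ε)) — Case 3.
  Regularity: a·(n/b)^3/n^3 = a/b^3 = 5/125 < 1 ✓.
  The top-level work dominates: T(n) = Θ(f(n)) = Θ(n³).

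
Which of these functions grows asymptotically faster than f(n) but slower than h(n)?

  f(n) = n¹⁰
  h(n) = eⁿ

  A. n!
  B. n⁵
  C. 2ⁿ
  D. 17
C

We need g(n) with n¹⁰ = o(g(n)) and g(n) = o(eⁿ), i.e. O(n¹⁰) ≺ g ≺ O(eⁿ).
Check each option:
  A. n! — O(n!) does not grow strictly slower than h(n)
  B. n⁵ — O(n⁵) does not grow strictly faster than f(n)
  C. 2ⁿ — O(2ⁿ) is strictly between O(n¹⁰) and O(eⁿ) ✓
  D. 17 — O(1) does not grow strictly faster than f(n)

Only option C (2ⁿ) lies strictly between.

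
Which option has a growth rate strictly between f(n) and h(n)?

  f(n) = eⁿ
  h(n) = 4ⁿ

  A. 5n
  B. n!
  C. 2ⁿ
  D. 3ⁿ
D

We need g(n) with eⁿ = o(g(n)) and g(n) = o(4ⁿ), i.e. O(eⁿ) ≺ g ≺ O(4ⁿ).
Check each option:
  A. 5n — O(n) does not grow strictly faster than f(n)
  B. n! — O(n!) does not grow strictly slower than h(n)
  C. 2ⁿ — O(2ⁿ) does not grow strictly faster than f(n)
  D. 3ⁿ — O(3ⁿ) is strictly between O(eⁿ) and O(4ⁿ) ✓

Only option D (3ⁿ) lies strictly between.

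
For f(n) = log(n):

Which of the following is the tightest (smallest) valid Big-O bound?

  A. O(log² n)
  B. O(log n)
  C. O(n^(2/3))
B

f(n) = log(n) is O(log n).
All listed options are valid Big-O bounds (upper bounds),
but O(log n) is the tightest (smallest valid bound).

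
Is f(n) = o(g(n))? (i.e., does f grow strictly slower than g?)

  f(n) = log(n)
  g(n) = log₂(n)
False

f(n) = log(n) is O(log n), and g(n) = log₂(n) is O(log n).
Since they have the same growth rate, f(n) = o(g(n)) is false.
(f = o(g) requires f to grow strictly slower, not equal.)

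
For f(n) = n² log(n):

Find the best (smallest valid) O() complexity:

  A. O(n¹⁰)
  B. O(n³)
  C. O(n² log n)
C

f(n) = n² log(n) is O(n² log n).
All listed options are valid Big-O bounds (upper bounds),
but O(n² log n) is the tightest (smallest valid bound).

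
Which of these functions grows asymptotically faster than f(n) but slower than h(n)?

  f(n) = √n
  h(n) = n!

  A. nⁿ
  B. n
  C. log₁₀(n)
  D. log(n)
B

We need g(n) with √n = o(g(n)) and g(n) = o(n!), i.e. O(√n) ≺ g ≺ O(n!).
Check each option:
  A. nⁿ — O(nⁿ) does not grow strictly slower than h(n)
  B. n — O(n) is strictly between O(√n) and O(n!) ✓
  C. log₁₀(n) — O(log n) does not grow strictly faster than f(n)
  D. log(n) — O(log n) does not grow strictly faster than f(n)

Only option B (n) lies strictly between.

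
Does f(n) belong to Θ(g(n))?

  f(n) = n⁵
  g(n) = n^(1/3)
False

f(n) = n⁵ is O(n⁵), and g(n) = n^(1/3) is O(n^(1/3)).
Since they have different growth rates, f(n) = Θ(g(n)) is false.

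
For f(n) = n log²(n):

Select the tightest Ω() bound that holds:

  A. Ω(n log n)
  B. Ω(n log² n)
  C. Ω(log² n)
B

f(n) = n log²(n) is Ω(n log² n).
All listed options are valid Big-Ω bounds (lower bounds),
but Ω(n log² n) is the tightest (largest valid bound).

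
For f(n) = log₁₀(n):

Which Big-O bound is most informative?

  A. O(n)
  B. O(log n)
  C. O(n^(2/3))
B

f(n) = log₁₀(n) is O(log n).
All listed options are valid Big-O bounds (upper bounds),
but O(log n) is the tightest (smallest valid bound).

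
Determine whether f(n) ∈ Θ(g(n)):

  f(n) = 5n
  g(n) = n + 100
True

f(n) = 5n and g(n) = n + 100 are both O(n).
Since they have the same asymptotic growth rate, f(n) = Θ(g(n)) is true.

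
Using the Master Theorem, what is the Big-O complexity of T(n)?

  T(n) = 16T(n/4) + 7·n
Θ(n²)

Master Theorem: a = 16, b = 4, f(n) = 7·n.
Compute the critical exponent d = log₄(16) = 2.
Compare f(n) = Θ(n) against n^d:
  k = 1 < d = 2, so f(n) = O(n^(d-ε)) — Case 1.
  The recursion cost dominates: T(n) = Θ(n^d) = Θ(n²).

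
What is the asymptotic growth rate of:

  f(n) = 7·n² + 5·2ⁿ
Θ(2ⁿ)

Order the terms by growth rate: 7·n² ≺ 5·2ⁿ.
The fastest-growing term 5·2ⁿ dominates as n → ∞; dropping its constant factor gives Θ(2ⁿ).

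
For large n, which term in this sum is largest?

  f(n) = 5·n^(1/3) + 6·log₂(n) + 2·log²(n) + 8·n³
8·n³

Looking at each term:
  - 5·n^(1/3) is O(n^(1/3))
  - 6·log₂(n) is O(log n)
  - 2·log²(n) is O(log² n)
  - 8·n³ is O(n³)

The term 8·n³ (O(n³)) grows fastest and dominates all others.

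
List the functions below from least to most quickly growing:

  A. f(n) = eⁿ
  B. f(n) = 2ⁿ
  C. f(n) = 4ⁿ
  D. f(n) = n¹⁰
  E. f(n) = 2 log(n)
E < D < B < A < C

Comparing growth rates:
E = 2 log(n) is O(log n)
D = n¹⁰ is O(n¹⁰)
B = 2ⁿ is O(2ⁿ)
A = eⁿ is O(eⁿ)
C = 4ⁿ is O(4ⁿ)

Therefore, the order from slowest to fastest is: E < D < B < A < C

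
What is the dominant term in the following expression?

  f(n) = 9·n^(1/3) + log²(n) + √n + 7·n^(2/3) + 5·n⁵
5·n⁵

Looking at each term:
  - 9·n^(1/3) is O(n^(1/3))
  - log²(n) is O(log² n)
  - √n is O(√n)
  - 7·n^(2/3) is O(n^(2/3))
  - 5·n⁵ is O(n⁵)

The term 5·n⁵ (O(n⁵)) grows fastest and dominates all others.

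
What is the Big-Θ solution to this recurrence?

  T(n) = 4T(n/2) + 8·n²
Θ(n² log n)

Master Theorem: a = 4, b = 2, f(n) = 8·n².
Compute the critical exponent d = log₂(4) = 2.
Compare f(n) = Θ(n²) against n^d:
  k = 2 = d, so f(n) = Θ(n^d) — Case 2.
  Work is balanced across levels: T(n) = Θ(n^d log n) = Θ(n² log n).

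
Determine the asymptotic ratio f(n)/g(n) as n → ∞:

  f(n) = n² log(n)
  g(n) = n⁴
0

Since n² log(n) (O(n² log n)) grows slower than n⁴ (O(n⁴)),
the ratio f(n)/g(n) → 0 as n → ∞.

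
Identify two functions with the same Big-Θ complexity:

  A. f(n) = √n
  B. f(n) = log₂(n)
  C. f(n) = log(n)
B and C

Examining each function:
  A. √n is O(√n)
  B. log₂(n) is O(log n)
  C. log(n) is O(log n)

Functions B and C both have the same complexity class.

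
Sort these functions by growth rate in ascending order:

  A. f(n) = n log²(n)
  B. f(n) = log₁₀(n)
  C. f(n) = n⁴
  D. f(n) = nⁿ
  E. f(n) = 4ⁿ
B < A < C < E < D

Comparing growth rates:
B = log₁₀(n) is O(log n)
A = n log²(n) is O(n log² n)
C = n⁴ is O(n⁴)
E = 4ⁿ is O(4ⁿ)
D = nⁿ is O(nⁿ)

Therefore, the order from slowest to fastest is: B < A < C < E < D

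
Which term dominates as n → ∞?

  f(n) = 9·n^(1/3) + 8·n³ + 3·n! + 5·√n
3·n!

Looking at each term:
  - 9·n^(1/3) is O(n^(1/3))
  - 8·n³ is O(n³)
  - 3·n! is O(n!)
  - 5·√n is O(√n)

The term 3·n! (O(n!)) grows fastest and dominates all others.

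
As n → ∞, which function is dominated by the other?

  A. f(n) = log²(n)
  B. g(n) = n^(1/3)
A

f(n) = log²(n) is O(log² n), while g(n) = n^(1/3) is O(n^(1/3)).
Since O(log² n) grows slower than O(n^(1/3)), f(n) is dominated.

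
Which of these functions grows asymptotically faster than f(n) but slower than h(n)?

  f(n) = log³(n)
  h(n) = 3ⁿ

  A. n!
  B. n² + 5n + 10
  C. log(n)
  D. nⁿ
B

We need g(n) with log³(n) = o(g(n)) and g(n) = o(3ⁿ), i.e. O(log³ n) ≺ g ≺ O(3ⁿ).
Check each option:
  A. n! — O(n!) does not grow strictly slower than h(n)
  B. n² + 5n + 10 — O(n²) is strictly between O(log³ n) and O(3ⁿ) ✓
  C. log(n) — O(log n) does not grow strictly faster than f(n)
  D. nⁿ — O(nⁿ) does not grow strictly slower than h(n)

Only option B (n² + 5n + 10) lies strictly between.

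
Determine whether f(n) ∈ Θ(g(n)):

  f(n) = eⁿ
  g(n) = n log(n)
False

f(n) = eⁿ is O(eⁿ), and g(n) = n log(n) is O(n log n).
Since they have different growth rates, f(n) = Θ(g(n)) is false.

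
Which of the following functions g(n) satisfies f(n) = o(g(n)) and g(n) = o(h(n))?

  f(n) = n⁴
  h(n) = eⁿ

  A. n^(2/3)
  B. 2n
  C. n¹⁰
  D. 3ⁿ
C

We need g(n) with n⁴ = o(g(n)) and g(n) = o(eⁿ), i.e. O(n⁴) ≺ g ≺ O(eⁿ).
Check each option:
  A. n^(2/3) — O(n^(2/3)) does not grow strictly faster than f(n)
  B. 2n — O(n) does not grow strictly faster than f(n)
  C. n¹⁰ — O(n¹⁰) is strictly between O(n⁴) and O(eⁿ) ✓
  D. 3ⁿ — O(3ⁿ) does not grow strictly slower than h(n)

Only option C (n¹⁰) lies strictly between.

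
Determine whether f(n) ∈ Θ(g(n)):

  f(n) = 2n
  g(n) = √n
False

f(n) = 2n is O(n), and g(n) = √n is O(√n).
Since they have different growth rates, f(n) = Θ(g(n)) is false.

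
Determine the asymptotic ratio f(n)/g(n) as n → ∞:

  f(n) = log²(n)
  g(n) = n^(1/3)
0

Since log²(n) (O(log² n)) grows slower than n^(1/3) (O(n^(1/3))),
the ratio f(n)/g(n) → 0 as n → ∞.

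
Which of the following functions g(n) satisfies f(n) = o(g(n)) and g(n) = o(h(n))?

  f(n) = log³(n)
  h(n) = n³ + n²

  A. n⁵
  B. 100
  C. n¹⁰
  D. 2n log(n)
D

We need g(n) with log³(n) = o(g(n)) and g(n) = o(n³ + n²), i.e. O(log³ n) ≺ g ≺ O(n³).
Check each option:
  A. n⁵ — O(n⁵) does not grow strictly slower than h(n)
  B. 100 — O(1) does not grow strictly faster than f(n)
  C. n¹⁰ — O(n¹⁰) does not grow strictly slower than h(n)
  D. 2n log(n) — O(n log n) is strictly between O(log³ n) and O(n³) ✓

Only option D (2n log(n)) lies strictly between.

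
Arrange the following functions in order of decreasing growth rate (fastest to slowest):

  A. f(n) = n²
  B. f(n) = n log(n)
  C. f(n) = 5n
A > B > C

Comparing growth rates:
A = n² is O(n²)
B = n log(n) is O(n log n)
C = 5n is O(n)

Therefore, the order from fastest to slowest is: A > B > C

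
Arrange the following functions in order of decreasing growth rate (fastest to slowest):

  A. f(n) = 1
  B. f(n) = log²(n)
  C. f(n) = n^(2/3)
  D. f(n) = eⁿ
D > C > B > A

Comparing growth rates:
D = eⁿ is O(eⁿ)
C = n^(2/3) is O(n^(2/3))
B = log²(n) is O(log² n)
A = 1 is O(1)

Therefore, the order from fastest to slowest is: D > C > B > A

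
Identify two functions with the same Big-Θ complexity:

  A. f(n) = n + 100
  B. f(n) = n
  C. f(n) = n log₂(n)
A and B

Examining each function:
  A. n + 100 is O(n)
  B. n is O(n)
  C. n log₂(n) is O(n log n)

Functions A and B both have the same complexity class.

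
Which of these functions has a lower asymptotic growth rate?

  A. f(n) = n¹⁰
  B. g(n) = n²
B

f(n) = n¹⁰ is O(n¹⁰), while g(n) = n² is O(n²).
Since O(n²) grows slower than O(n¹⁰), g(n) is dominated.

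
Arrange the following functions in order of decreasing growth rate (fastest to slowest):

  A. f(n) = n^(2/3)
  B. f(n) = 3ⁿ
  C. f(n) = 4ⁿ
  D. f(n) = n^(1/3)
C > B > A > D

Comparing growth rates:
C = 4ⁿ is O(4ⁿ)
B = 3ⁿ is O(3ⁿ)
A = n^(2/3) is O(n^(2/3))
D = n^(1/3) is O(n^(1/3))

Therefore, the order from fastest to slowest is: C > B > A > D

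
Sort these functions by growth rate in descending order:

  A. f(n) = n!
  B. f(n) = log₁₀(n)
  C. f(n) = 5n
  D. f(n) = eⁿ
A > D > C > B

Comparing growth rates:
A = n! is O(n!)
D = eⁿ is O(eⁿ)
C = 5n is O(n)
B = log₁₀(n) is O(log n)

Therefore, the order from fastest to slowest is: A > D > C > B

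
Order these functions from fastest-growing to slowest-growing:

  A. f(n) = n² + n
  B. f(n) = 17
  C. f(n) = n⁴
C > A > B

Comparing growth rates:
C = n⁴ is O(n⁴)
A = n² + n is O(n²)
B = 17 is O(1)

Therefore, the order from fastest to slowest is: C > A > B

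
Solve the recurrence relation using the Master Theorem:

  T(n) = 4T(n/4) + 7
Θ(n)

Master Theorem: a = 4, b = 4, f(n) = 7.
Compute the critical exponent d = log₄(4) = 1.
Compare f(n) = Θ(1) against n^d:
  k = 0 < d = 1, so f(n) = O(n^(d-ε)) — Case 1.
  The recursion cost dominates: T(n) = Θ(n^d) = Θ(n).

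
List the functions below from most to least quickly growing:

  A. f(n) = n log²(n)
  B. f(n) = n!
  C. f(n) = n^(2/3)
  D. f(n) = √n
B > A > C > D

Comparing growth rates:
B = n! is O(n!)
A = n log²(n) is O(n log² n)
C = n^(2/3) is O(n^(2/3))
D = √n is O(√n)

Therefore, the order from fastest to slowest is: B > A > C > D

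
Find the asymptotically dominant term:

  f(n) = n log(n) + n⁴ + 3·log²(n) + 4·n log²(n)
n⁴

Looking at each term:
  - n log(n) is O(n log n)
  - n⁴ is O(n⁴)
  - 3·log²(n) is O(log² n)
  - 4·n log²(n) is O(n log² n)

The term n⁴ (O(n⁴)) grows fastest and dominates all others.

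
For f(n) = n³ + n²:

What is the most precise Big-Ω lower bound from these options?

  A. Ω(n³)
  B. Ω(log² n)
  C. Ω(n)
A

f(n) = n³ + n² is Ω(n³).
All listed options are valid Big-Ω bounds (lower bounds),
but Ω(n³) is the tightest (largest valid bound).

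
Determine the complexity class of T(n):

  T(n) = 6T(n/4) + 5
Θ(n^log₄(6))

Master Theorem: a = 6, b = 4, f(n) = 5.
Compute the critical exponent d = log₄(6) = 1.292.
Compare f(n) = Θ(1) against n^d:
  k = 0 < d = 1.292, so f(n) = O(n^(d-ε)) — Case 1.
  The recursion cost dominates: T(n) = Θ(n^d) = Θ(n^log₄(6)).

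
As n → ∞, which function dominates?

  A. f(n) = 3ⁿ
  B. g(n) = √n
A

f(n) = 3ⁿ is O(3ⁿ), while g(n) = √n is O(√n).
Since O(3ⁿ) grows faster than O(√n), f(n) dominates.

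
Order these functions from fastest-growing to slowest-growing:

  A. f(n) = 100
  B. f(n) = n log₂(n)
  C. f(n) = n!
C > B > A

Comparing growth rates:
C = n! is O(n!)
B = n log₂(n) is O(n log n)
A = 100 is O(1)

Therefore, the order from fastest to slowest is: C > B > A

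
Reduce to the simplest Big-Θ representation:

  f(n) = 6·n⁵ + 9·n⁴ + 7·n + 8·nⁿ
Θ(nⁿ)

Order the terms by growth rate: 7·n ≺ 9·n⁴ ≺ 6·n⁵ ≺ 8·nⁿ.
The fastest-growing term 8·nⁿ dominates as n → ∞; dropping its constant factor gives Θ(nⁿ).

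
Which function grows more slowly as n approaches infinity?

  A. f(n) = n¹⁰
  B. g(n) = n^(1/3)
B

f(n) = n¹⁰ is O(n¹⁰), while g(n) = n^(1/3) is O(n^(1/3)).
Since O(n^(1/3)) grows slower than O(n¹⁰), g(n) is dominated.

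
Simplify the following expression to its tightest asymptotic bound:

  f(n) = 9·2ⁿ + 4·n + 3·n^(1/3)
Θ(2ⁿ)

Order the terms by growth rate: 3·n^(1/3) ≺ 4·n ≺ 9·2ⁿ.
The fastest-growing term 9·2ⁿ dominates as n → ∞; dropping its constant factor gives Θ(2ⁿ).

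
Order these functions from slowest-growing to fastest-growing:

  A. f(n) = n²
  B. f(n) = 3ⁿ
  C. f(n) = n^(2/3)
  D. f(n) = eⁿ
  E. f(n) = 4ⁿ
C < A < D < B < E

Comparing growth rates:
C = n^(2/3) is O(n^(2/3))
A = n² is O(n²)
D = eⁿ is O(eⁿ)
B = 3ⁿ is O(3ⁿ)
E = 4ⁿ is O(4ⁿ)

Therefore, the order from slowest to fastest is: C < A < D < B < E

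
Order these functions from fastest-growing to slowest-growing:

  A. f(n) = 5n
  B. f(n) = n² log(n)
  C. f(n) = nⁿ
C > B > A

Comparing growth rates:
C = nⁿ is O(nⁿ)
B = n² log(n) is O(n² log n)
A = 5n is O(n)

Therefore, the order from fastest to slowest is: C > B > A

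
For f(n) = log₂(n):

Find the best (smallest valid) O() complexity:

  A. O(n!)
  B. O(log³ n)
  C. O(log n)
C

f(n) = log₂(n) is O(log n).
All listed options are valid Big-O bounds (upper bounds),
but O(log n) is the tightest (smallest valid bound).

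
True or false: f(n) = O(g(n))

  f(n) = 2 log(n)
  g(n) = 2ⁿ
True

f(n) = 2 log(n) is O(log n), and g(n) = 2ⁿ is O(2ⁿ).
Since O(log n) ⊆ O(2ⁿ) (f grows no faster than g), f(n) = O(g(n)) is true.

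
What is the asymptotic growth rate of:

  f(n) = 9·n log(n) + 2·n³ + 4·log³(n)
Θ(n³)

Order the terms by growth rate: 4·log³(n) ≺ 9·n log(n) ≺ 2·n³.
The fastest-growing term 2·n³ dominates as n → ∞; dropping its constant factor gives Θ(n³).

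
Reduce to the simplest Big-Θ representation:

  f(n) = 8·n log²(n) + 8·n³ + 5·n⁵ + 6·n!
Θ(n!)

Order the terms by growth rate: 8·n log²(n) ≺ 8·n³ ≺ 5·n⁵ ≺ 6·n!.
The fastest-growing term 6·n! dominates as n → ∞; dropping its constant factor gives Θ(n!).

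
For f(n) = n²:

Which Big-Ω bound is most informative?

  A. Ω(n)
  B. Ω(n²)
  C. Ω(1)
B

f(n) = n² is Ω(n²).
All listed options are valid Big-Ω bounds (lower bounds),
but Ω(n²) is the tightest (largest valid bound).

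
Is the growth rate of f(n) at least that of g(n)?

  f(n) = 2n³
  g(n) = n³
True

f(n) = 2n³ and g(n) = n³ are both O(n³).
Big-Ω permits equal growth rates (f ≥ c·g for some c > 0), so f(n) = Ω(g(n)) is true.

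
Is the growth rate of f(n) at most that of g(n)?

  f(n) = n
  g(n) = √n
False

f(n) = n is O(n), and g(n) = √n is O(√n).
Since O(n) grows faster than O(√n), f(n) = O(g(n)) is false.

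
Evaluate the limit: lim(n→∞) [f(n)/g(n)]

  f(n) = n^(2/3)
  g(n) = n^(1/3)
∞

Since n^(2/3) (O(n^(2/3))) grows faster than n^(1/3) (O(n^(1/3))),
the ratio f(n)/g(n) → ∞ as n → ∞.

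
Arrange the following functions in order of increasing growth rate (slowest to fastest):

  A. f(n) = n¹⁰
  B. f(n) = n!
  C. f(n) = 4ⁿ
A < C < B

Comparing growth rates:
A = n¹⁰ is O(n¹⁰)
C = 4ⁿ is O(4ⁿ)
B = n! is O(n!)

Therefore, the order from slowest to fastest is: A < C < B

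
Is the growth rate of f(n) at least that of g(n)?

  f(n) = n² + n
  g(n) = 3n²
True

f(n) = n² + n and g(n) = 3n² are both O(n²).
Big-Ω permits equal growth rates (f ≥ c·g for some c > 0), so f(n) = Ω(g(n)) is true.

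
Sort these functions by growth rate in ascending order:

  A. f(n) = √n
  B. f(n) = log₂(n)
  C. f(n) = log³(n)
B < C < A

Comparing growth rates:
B = log₂(n) is O(log n)
C = log³(n) is O(log³ n)
A = √n is O(√n)

Therefore, the order from slowest to fastest is: B < C < A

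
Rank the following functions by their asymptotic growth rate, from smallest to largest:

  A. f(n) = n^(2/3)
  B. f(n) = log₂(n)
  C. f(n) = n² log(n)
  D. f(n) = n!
B < A < C < D

Comparing growth rates:
B = log₂(n) is O(log n)
A = n^(2/3) is O(n^(2/3))
C = n² log(n) is O(n² log n)
D = n! is O(n!)

Therefore, the order from slowest to fastest is: B < A < C < D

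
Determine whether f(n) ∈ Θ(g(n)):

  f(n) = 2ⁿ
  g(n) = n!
False

f(n) = 2ⁿ is O(2ⁿ), and g(n) = n! is O(n!).
Since they have different growth rates, f(n) = Θ(g(n)) is false.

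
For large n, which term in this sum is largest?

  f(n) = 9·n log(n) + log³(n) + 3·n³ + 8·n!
8·n!

Looking at each term:
  - 9·n log(n) is O(n log n)
  - log³(n) is O(log³ n)
  - 3·n³ is O(n³)
  - 8·n! is O(n!)

The term 8·n! (O(n!)) grows fastest and dominates all others.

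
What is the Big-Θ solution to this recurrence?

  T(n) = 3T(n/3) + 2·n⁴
Θ(n⁴)

Master Theorem: a = 3, b = 3, f(n) = 2·n⁴.
Compute the critical exponent d = log₃(3) = 1.
Compare f(n) = Θ(n⁴) against n^d:
  k = 4 > d = 1, so f(n) = Ω(n^(d+ε)) — Case 3.
  Regularity: a·(n/b)^4/n^4 = a/b^4 = 3/81 < 1 ✓.
  The top-level work dominates: T(n) = Θ(f(n)) = Θ(n⁴).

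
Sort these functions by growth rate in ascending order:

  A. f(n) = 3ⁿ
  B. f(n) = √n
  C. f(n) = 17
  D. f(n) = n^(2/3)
C < B < D < A

Comparing growth rates:
C = 17 is O(1)
B = √n is O(√n)
D = n^(2/3) is O(n^(2/3))
A = 3ⁿ is O(3ⁿ)

Therefore, the order from slowest to fastest is: C < B < D < A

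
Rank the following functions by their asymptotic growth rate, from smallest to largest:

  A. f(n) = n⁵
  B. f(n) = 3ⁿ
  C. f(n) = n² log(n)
C < A < B

Comparing growth rates:
C = n² log(n) is O(n² log n)
A = n⁵ is O(n⁵)
B = 3ⁿ is O(3ⁿ)

Therefore, the order from slowest to fastest is: C < A < B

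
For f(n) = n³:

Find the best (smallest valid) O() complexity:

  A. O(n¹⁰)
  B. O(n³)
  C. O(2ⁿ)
B

f(n) = n³ is O(n³).
All listed options are valid Big-O bounds (upper bounds),
but O(n³) is the tightest (smallest valid bound).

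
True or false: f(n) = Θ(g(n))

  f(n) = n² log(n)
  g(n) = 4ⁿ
False

f(n) = n² log(n) is O(n² log n), and g(n) = 4ⁿ is O(4ⁿ).
Since they have different growth rates, f(n) = Θ(g(n)) is false.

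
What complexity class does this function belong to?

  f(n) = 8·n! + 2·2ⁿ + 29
O(n!)

The dominant term in 8·n! + 2·2ⁿ + 29 is 8·n!, which is Θ(n!).
Lower-order terms (2·2ⁿ, 29) are asymptotically negligible.
Constants are absorbed, so the tightest bound is O(n!).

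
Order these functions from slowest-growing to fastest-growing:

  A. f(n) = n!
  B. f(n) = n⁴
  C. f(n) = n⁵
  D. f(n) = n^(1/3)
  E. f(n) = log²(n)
E < D < B < C < A

Comparing growth rates:
E = log²(n) is O(log² n)
D = n^(1/3) is O(n^(1/3))
B = n⁴ is O(n⁴)
C = n⁵ is O(n⁵)
A = n! is O(n!)

Therefore, the order from slowest to fastest is: E < D < B < C < A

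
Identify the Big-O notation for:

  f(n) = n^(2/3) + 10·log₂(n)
O(n^(2/3))

The dominant term in n^(2/3) + 10·log₂(n) is n^(2/3), which is Θ(n^(2/3)).
Lower-order terms (10·log₂(n)) are asymptotically negligible.
Constants are absorbed, so the tightest bound is O(n^(2/3)).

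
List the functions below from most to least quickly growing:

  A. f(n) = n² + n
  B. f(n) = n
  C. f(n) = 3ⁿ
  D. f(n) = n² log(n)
C > D > A > B

Comparing growth rates:
C = 3ⁿ is O(3ⁿ)
D = n² log(n) is O(n² log n)
A = n² + n is O(n²)
B = n is O(n)

Therefore, the order from fastest to slowest is: C > D > A > B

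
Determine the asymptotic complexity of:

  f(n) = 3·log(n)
O(log n)

The dominant term in 3·log(n) is 3·log(n), which is Θ(log n).
Constants are absorbed, so the tightest bound is O(log n).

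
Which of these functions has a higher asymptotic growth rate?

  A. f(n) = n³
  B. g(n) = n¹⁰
B

f(n) = n³ is O(n³), while g(n) = n¹⁰ is O(n¹⁰).
Since O(n¹⁰) grows faster than O(n³), g(n) dominates.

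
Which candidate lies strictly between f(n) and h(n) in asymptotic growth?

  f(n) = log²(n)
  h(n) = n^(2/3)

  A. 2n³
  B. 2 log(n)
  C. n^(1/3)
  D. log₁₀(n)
C

We need g(n) with log²(n) = o(g(n)) and g(n) = o(n^(2/3)), i.e. O(log² n) ≺ g ≺ O(n^(2/3)).
Check each option:
  A. 2n³ — O(n³) does not grow strictly slower than h(n)
  B. 2 log(n) — O(log n) does not grow strictly faster than f(n)
  C. n^(1/3) — O(n^(1/3)) is strictly between O(log² n) and O(n^(2/3)) ✓
  D. log₁₀(n) — O(log n) does not grow strictly faster than f(n)

Only option C (n^(1/3)) lies strictly between.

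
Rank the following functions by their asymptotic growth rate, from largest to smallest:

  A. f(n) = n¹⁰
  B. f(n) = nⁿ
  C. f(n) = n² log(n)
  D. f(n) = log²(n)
B > A > C > D

Comparing growth rates:
B = nⁿ is O(nⁿ)
A = n¹⁰ is O(n¹⁰)
C = n² log(n) is O(n² log n)
D = log²(n) is O(log² n)

Therefore, the order from fastest to slowest is: B > A > C > D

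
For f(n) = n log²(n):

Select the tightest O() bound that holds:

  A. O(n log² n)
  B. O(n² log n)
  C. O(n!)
A

f(n) = n log²(n) is O(n log² n).
All listed options are valid Big-O bounds (upper bounds),
but O(n log² n) is the tightest (smallest valid bound).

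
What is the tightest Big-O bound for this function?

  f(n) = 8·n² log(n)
O(n² log n)

The dominant term in 8·n² log(n) is 8·n² log(n), which is Θ(n² log n).
Constants are absorbed, so the tightest bound is O(n² log n).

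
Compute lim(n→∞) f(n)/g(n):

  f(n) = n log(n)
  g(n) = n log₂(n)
log(2)

Since n log(n) and n log₂(n) have the same growth rate (O(n log n)),
the ratio converges to a constant: log(2).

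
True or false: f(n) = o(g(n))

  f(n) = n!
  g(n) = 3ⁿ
False

f(n) = n! is O(n!), and g(n) = 3ⁿ is O(3ⁿ).
Since O(n!) grows faster than or equal to O(3ⁿ), f(n) = o(g(n)) is false.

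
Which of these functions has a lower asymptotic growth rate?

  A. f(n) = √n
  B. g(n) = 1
B

f(n) = √n is O(√n), while g(n) = 1 is O(1).
Since O(1) grows slower than O(√n), g(n) is dominated.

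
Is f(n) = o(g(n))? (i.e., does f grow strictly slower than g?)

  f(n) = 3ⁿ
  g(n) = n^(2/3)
False

f(n) = 3ⁿ is O(3ⁿ), and g(n) = n^(2/3) is O(n^(2/3)).
Since O(3ⁿ) grows faster than or equal to O(n^(2/3)), f(n) = o(g(n)) is false.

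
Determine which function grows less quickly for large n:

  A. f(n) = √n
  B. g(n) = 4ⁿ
A

f(n) = √n is O(√n), while g(n) = 4ⁿ is O(4ⁿ).
Since O(√n) grows slower than O(4ⁿ), f(n) is dominated.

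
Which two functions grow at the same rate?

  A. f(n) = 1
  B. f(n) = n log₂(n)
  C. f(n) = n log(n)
B and C

Examining each function:
  A. 1 is O(1)
  B. n log₂(n) is O(n log n)
  C. n log(n) is O(n log n)

Functions B and C both have the same complexity class.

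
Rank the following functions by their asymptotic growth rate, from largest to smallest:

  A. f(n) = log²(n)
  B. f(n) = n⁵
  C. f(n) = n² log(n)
B > C > A

Comparing growth rates:
B = n⁵ is O(n⁵)
C = n² log(n) is O(n² log n)
A = log²(n) is O(log² n)

Therefore, the order from fastest to slowest is: B > C > A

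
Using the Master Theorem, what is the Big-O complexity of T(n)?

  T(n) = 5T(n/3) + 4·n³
Θ(n³)

Master Theorem: a = 5, b = 3, f(n) = 4·n³.
Compute the critical exponent d = log₃(5) = 1.465.
Compare f(n) = Θ(n³) against n^d:
  k = 3 > d = 1.465, so f(n) = Ω(n^(d+ε)) — Case 3.
  Regularity: a·(n/b)^3/n^3 = a/b^3 = 5/27 < 1 ✓.
  The top-level work dominates: T(n) = Θ(f(n)) = Θ(n³).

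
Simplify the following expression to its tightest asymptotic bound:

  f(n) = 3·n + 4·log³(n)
Θ(n)

Order the terms by growth rate: 4·log³(n) ≺ 3·n.
The fastest-growing term 3·n dominates as n → ∞; dropping its constant factor gives Θ(n).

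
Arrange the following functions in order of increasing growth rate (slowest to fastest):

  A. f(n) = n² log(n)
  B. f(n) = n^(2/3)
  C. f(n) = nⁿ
B < A < C

Comparing growth rates:
B = n^(2/3) is O(n^(2/3))
A = n² log(n) is O(n² log n)
C = nⁿ is O(nⁿ)

Therefore, the order from slowest to fastest is: B < A < C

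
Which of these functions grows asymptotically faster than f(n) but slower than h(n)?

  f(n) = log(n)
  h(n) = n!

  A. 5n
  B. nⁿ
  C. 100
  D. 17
A

We need g(n) with log(n) = o(g(n)) and g(n) = o(n!), i.e. O(log n) ≺ g ≺ O(n!).
Check each option:
  A. 5n — O(n) is strictly between O(log n) and O(n!) ✓
  B. nⁿ — O(nⁿ) does not grow strictly slower than h(n)
  C. 100 — O(1) does not grow strictly faster than f(n)
  D. 17 — O(1) does not grow strictly faster than f(n)

Only option A (5n) lies strictly between.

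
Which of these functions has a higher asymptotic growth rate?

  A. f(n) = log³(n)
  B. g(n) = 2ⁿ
B

f(n) = log³(n) is O(log³ n), while g(n) = 2ⁿ is O(2ⁿ).
Since O(2ⁿ) grows faster than O(log³ n), g(n) dominates.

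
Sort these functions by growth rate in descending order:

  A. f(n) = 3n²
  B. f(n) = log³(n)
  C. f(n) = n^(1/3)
A > C > B

Comparing growth rates:
A = 3n² is O(n²)
C = n^(1/3) is O(n^(1/3))
B = log³(n) is O(log³ n)

Therefore, the order from fastest to slowest is: A > C > B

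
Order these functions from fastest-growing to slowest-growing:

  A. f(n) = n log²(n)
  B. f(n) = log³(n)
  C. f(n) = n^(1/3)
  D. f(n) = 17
A > C > B > D

Comparing growth rates:
A = n log²(n) is O(n log² n)
C = n^(1/3) is O(n^(1/3))
B = log³(n) is O(log³ n)
D = 17 is O(1)

Therefore, the order from fastest to slowest is: A > C > B > D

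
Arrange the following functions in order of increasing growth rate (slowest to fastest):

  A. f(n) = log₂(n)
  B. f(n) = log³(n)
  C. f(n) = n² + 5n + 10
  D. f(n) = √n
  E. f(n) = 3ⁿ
A < B < D < C < E

Comparing growth rates:
A = log₂(n) is O(log n)
B = log³(n) is O(log³ n)
D = √n is O(√n)
C = n² + 5n + 10 is O(n²)
E = 3ⁿ is O(3ⁿ)

Therefore, the order from slowest to fastest is: A < B < D < C < E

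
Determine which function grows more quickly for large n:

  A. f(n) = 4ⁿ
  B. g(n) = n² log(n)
A

f(n) = 4ⁿ is O(4ⁿ), while g(n) = n² log(n) is O(n² log n).
Since O(4ⁿ) grows faster than O(n² log n), f(n) dominates.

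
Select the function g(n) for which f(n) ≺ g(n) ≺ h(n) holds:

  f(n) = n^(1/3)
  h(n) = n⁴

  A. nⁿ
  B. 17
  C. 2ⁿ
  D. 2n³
D

We need g(n) with n^(1/3) = o(g(n)) and g(n) = o(n⁴), i.e. O(n^(1/3)) ≺ g ≺ O(n⁴).
Check each option:
  A. nⁿ — O(nⁿ) does not grow strictly slower than h(n)
  B. 17 — O(1) does not grow strictly faster than f(n)
  C. 2ⁿ — O(2ⁿ) does not grow strictly slower than h(n)
  D. 2n³ — O(n³) is strictly between O(n^(1/3)) and O(n⁴) ✓

Only option D (2n³) lies strictly between.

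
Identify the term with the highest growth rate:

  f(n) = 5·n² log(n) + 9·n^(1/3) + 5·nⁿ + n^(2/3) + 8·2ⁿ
5·nⁿ

Looking at each term:
  - 5·n² log(n) is O(n² log n)
  - 9·n^(1/3) is O(n^(1/3))
  - 5·nⁿ is O(nⁿ)
  - n^(2/3) is O(n^(2/3))
  - 8·2ⁿ is O(2ⁿ)

The term 5·nⁿ (O(nⁿ)) grows fastest and dominates all others.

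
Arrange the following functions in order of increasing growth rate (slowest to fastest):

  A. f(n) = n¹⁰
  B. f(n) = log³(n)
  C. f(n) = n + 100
B < C < A

Comparing growth rates:
B = log³(n) is O(log³ n)
C = n + 100 is O(n)
A = n¹⁰ is O(n¹⁰)

Therefore, the order from slowest to fastest is: B < C < A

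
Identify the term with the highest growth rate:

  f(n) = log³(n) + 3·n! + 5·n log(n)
3·n!

Looking at each term:
  - log³(n) is O(log³ n)
  - 3·n! is O(n!)
  - 5·n log(n) is O(n log n)

The term 3·n! (O(n!)) grows fastest and dominates all others.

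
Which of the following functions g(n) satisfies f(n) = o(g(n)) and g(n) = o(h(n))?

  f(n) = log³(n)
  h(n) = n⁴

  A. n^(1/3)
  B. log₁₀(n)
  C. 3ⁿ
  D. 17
A

We need g(n) with log³(n) = o(g(n)) and g(n) = o(n⁴), i.e. O(log³ n) ≺ g ≺ O(n⁴).
Check each option:
  A. n^(1/3) — O(n^(1/3)) is strictly between O(log³ n) and O(n⁴) ✓
  B. log₁₀(n) — O(log n) does not grow strictly faster than f(n)
  C. 3ⁿ — O(3ⁿ) does not grow strictly slower than h(n)
  D. 17 — O(1) does not grow strictly faster than f(n)

Only option A (n^(1/3)) lies strictly between.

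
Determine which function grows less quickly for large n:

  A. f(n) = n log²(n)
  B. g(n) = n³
A

f(n) = n log²(n) is O(n log² n), while g(n) = n³ is O(n³).
Since O(n log² n) grows slower than O(n³), f(n) is dominated.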